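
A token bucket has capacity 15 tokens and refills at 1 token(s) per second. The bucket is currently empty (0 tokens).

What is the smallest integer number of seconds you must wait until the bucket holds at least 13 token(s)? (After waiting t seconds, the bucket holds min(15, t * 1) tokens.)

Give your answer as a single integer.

Answer: 13

Derivation:
Need t * 1 >= 13, so t >= 13/1.
Smallest integer t = ceil(13/1) = 13.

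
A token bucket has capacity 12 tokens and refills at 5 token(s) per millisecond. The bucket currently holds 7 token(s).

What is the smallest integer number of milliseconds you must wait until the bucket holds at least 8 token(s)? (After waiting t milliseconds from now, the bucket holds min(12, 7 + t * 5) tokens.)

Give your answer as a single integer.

Answer: 1

Derivation:
Need 7 + t * 5 >= 8, so t >= 1/5.
Smallest integer t = ceil(1/5) = 1.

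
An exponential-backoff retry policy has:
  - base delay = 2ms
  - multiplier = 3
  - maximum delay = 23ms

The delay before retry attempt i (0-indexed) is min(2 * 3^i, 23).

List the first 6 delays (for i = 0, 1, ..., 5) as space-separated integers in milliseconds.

Answer: 2 6 18 23 23 23

Derivation:
Computing each delay:
  i=0: min(2*3^0, 23) = 2
  i=1: min(2*3^1, 23) = 6
  i=2: min(2*3^2, 23) = 18
  i=3: min(2*3^3, 23) = 23
  i=4: min(2*3^4, 23) = 23
  i=5: min(2*3^5, 23) = 23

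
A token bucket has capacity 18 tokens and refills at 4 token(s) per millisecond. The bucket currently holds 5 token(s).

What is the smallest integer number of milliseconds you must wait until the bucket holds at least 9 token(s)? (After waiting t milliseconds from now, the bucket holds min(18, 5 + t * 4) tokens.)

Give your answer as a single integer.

Answer: 1

Derivation:
Need 5 + t * 4 >= 9, so t >= 4/4.
Smallest integer t = ceil(4/4) = 1.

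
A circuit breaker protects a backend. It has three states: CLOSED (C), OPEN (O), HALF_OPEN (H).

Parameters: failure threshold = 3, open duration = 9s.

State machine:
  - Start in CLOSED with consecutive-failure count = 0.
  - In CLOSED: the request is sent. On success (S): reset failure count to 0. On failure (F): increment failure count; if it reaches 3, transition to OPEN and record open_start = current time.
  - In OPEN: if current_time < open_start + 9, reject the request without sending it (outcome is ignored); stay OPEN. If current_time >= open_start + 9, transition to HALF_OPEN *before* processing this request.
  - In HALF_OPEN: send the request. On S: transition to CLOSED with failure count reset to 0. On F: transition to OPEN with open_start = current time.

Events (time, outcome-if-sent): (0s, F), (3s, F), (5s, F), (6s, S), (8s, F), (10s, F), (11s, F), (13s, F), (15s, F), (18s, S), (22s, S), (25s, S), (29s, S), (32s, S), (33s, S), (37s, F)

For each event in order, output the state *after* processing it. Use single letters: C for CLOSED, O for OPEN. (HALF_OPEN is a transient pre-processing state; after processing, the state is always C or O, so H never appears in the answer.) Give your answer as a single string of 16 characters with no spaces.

Answer: CCOOOOOOOOOCCCCC

Derivation:
State after each event:
  event#1 t=0s outcome=F: state=CLOSED
  event#2 t=3s outcome=F: state=CLOSED
  event#3 t=5s outcome=F: state=OPEN
  event#4 t=6s outcome=S: state=OPEN
  event#5 t=8s outcome=F: state=OPEN
  event#6 t=10s outcome=F: state=OPEN
  event#7 t=11s outcome=F: state=OPEN
  event#8 t=13s outcome=F: state=OPEN
  event#9 t=15s outcome=F: state=OPEN
  event#10 t=18s outcome=S: state=OPEN
  event#11 t=22s outcome=S: state=OPEN
  event#12 t=25s outcome=S: state=CLOSED
  event#13 t=29s outcome=S: state=CLOSED
  event#14 t=32s outcome=S: state=CLOSED
  event#15 t=33s outcome=S: state=CLOSED
  event#16 t=37s outcome=F: state=CLOSED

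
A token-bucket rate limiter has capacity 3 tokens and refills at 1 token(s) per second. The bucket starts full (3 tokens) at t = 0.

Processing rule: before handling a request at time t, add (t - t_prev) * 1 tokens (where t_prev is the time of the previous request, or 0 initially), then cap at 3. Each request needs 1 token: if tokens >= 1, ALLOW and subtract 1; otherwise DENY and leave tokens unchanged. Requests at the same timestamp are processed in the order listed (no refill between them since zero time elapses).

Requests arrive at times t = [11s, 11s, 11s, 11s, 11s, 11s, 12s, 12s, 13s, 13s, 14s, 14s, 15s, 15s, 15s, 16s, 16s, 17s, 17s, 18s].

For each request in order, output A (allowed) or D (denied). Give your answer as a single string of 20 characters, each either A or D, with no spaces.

Simulating step by step:
  req#1 t=11s: ALLOW
  req#2 t=11s: ALLOW
  req#3 t=11s: ALLOW
  req#4 t=11s: DENY
  req#5 t=11s: DENY
  req#6 t=11s: DENY
  req#7 t=12s: ALLOW
  req#8 t=12s: DENY
  req#9 t=13s: ALLOW
  req#10 t=13s: DENY
  req#11 t=14s: ALLOW
  req#12 t=14s: DENY
  req#13 t=15s: ALLOW
  req#14 t=15s: DENY
  req#15 t=15s: DENY
  req#16 t=16s: ALLOW
  req#17 t=16s: DENY
  req#18 t=17s: ALLOW
  req#19 t=17s: DENY
  req#20 t=18s: ALLOW

Answer: AAADDDADADADADDADADA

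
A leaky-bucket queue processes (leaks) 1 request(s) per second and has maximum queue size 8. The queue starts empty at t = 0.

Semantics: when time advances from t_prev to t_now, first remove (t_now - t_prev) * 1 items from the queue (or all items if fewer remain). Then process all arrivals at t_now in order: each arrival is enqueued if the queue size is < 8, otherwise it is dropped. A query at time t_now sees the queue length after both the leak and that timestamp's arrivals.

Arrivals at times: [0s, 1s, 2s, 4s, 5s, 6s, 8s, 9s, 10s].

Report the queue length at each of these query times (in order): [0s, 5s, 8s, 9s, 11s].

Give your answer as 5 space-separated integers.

Answer: 1 1 1 1 0

Derivation:
Queue lengths at query times:
  query t=0s: backlog = 1
  query t=5s: backlog = 1
  query t=8s: backlog = 1
  query t=9s: backlog = 1
  query t=11s: backlog = 0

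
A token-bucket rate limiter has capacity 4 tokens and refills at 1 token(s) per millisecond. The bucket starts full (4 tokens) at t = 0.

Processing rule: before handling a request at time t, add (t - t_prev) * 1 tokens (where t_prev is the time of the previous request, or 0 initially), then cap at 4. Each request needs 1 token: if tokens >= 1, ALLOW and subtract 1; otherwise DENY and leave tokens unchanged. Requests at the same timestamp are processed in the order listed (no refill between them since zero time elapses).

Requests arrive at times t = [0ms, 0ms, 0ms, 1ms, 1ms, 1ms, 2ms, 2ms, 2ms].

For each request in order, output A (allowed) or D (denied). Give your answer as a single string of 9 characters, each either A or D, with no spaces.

Simulating step by step:
  req#1 t=0ms: ALLOW
  req#2 t=0ms: ALLOW
  req#3 t=0ms: ALLOW
  req#4 t=1ms: ALLOW
  req#5 t=1ms: ALLOW
  req#6 t=1ms: DENY
  req#7 t=2ms: ALLOW
  req#8 t=2ms: DENY
  req#9 t=2ms: DENY

Answer: AAAAADADD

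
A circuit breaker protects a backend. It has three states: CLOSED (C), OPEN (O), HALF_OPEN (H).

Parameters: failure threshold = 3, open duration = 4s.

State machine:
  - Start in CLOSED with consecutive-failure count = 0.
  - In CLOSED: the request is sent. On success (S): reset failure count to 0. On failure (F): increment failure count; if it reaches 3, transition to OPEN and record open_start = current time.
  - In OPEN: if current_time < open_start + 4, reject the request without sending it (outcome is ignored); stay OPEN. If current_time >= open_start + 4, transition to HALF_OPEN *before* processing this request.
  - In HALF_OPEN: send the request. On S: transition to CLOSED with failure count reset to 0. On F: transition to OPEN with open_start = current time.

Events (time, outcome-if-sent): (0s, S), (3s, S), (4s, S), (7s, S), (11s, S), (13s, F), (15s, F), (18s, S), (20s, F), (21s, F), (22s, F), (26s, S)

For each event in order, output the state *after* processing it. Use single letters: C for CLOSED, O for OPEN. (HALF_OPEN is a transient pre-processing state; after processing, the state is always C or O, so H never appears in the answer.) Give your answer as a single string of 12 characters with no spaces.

State after each event:
  event#1 t=0s outcome=S: state=CLOSED
  event#2 t=3s outcome=S: state=CLOSED
  event#3 t=4s outcome=S: state=CLOSED
  event#4 t=7s outcome=S: state=CLOSED
  event#5 t=11s outcome=S: state=CLOSED
  event#6 t=13s outcome=F: state=CLOSED
  event#7 t=15s outcome=F: state=CLOSED
  event#8 t=18s outcome=S: state=CLOSED
  event#9 t=20s outcome=F: state=CLOSED
  event#10 t=21s outcome=F: state=CLOSED
  event#11 t=22s outcome=F: state=OPEN
  event#12 t=26s outcome=S: state=CLOSED

Answer: CCCCCCCCCCOC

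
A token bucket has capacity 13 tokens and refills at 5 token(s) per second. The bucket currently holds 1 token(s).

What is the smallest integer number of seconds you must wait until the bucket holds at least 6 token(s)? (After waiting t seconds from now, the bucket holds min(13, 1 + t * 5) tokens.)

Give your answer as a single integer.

Need 1 + t * 5 >= 6, so t >= 5/5.
Smallest integer t = ceil(5/5) = 1.

Answer: 1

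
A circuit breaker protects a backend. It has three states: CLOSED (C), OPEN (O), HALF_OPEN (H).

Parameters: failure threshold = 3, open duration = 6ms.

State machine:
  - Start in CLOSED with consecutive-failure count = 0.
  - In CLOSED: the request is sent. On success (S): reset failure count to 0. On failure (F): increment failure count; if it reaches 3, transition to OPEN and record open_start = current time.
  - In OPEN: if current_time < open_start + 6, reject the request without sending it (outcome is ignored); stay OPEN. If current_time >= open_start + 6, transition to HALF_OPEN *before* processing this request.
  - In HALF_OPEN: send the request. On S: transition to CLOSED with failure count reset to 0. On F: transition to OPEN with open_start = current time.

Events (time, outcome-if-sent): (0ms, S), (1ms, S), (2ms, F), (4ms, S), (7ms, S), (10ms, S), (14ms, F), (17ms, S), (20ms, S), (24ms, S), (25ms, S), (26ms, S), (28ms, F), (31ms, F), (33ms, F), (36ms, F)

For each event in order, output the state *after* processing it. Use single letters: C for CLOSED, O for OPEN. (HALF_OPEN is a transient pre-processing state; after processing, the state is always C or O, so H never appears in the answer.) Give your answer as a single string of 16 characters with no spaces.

Answer: CCCCCCCCCCCCCCOO

Derivation:
State after each event:
  event#1 t=0ms outcome=S: state=CLOSED
  event#2 t=1ms outcome=S: state=CLOSED
  event#3 t=2ms outcome=F: state=CLOSED
  event#4 t=4ms outcome=S: state=CLOSED
  event#5 t=7ms outcome=S: state=CLOSED
  event#6 t=10ms outcome=S: state=CLOSED
  event#7 t=14ms outcome=F: state=CLOSED
  event#8 t=17ms outcome=S: state=CLOSED
  event#9 t=20ms outcome=S: state=CLOSED
  event#10 t=24ms outcome=S: state=CLOSED
  event#11 t=25ms outcome=S: state=CLOSED
  event#12 t=26ms outcome=S: state=CLOSED
  event#13 t=28ms outcome=F: state=CLOSED
  event#14 t=31ms outcome=F: state=CLOSED
  event#15 t=33ms outcome=F: state=OPEN
  event#16 t=36ms outcome=F: state=OPEN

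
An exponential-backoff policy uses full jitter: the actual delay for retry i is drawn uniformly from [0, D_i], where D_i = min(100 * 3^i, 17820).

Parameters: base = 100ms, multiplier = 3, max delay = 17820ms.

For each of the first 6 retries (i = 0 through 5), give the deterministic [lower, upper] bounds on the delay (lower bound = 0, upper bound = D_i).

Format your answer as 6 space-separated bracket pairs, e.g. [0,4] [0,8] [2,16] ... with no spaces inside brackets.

Computing bounds per retry:
  i=0: D_i=min(100*3^0,17820)=100, bounds=[0,100]
  i=1: D_i=min(100*3^1,17820)=300, bounds=[0,300]
  i=2: D_i=min(100*3^2,17820)=900, bounds=[0,900]
  i=3: D_i=min(100*3^3,17820)=2700, bounds=[0,2700]
  i=4: D_i=min(100*3^4,17820)=8100, bounds=[0,8100]
  i=5: D_i=min(100*3^5,17820)=17820, bounds=[0,17820]

Answer: [0,100] [0,300] [0,900] [0,2700] [0,8100] [0,17820]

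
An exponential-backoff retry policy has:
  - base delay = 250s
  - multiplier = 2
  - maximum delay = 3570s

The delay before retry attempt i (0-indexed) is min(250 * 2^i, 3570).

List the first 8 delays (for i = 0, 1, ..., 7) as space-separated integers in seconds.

Computing each delay:
  i=0: min(250*2^0, 3570) = 250
  i=1: min(250*2^1, 3570) = 500
  i=2: min(250*2^2, 3570) = 1000
  i=3: min(250*2^3, 3570) = 2000
  i=4: min(250*2^4, 3570) = 3570
  i=5: min(250*2^5, 3570) = 3570
  i=6: min(250*2^6, 3570) = 3570
  i=7: min(250*2^7, 3570) = 3570

Answer: 250 500 1000 2000 3570 3570 3570 3570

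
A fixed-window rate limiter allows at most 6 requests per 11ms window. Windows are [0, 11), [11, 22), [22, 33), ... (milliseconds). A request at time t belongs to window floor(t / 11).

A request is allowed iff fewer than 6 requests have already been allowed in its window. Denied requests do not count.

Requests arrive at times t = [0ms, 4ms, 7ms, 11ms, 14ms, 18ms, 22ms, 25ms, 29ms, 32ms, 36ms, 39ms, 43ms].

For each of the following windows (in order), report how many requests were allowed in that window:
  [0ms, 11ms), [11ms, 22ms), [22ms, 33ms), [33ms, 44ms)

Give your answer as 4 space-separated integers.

Answer: 3 3 4 3

Derivation:
Processing requests:
  req#1 t=0ms (window 0): ALLOW
  req#2 t=4ms (window 0): ALLOW
  req#3 t=7ms (window 0): ALLOW
  req#4 t=11ms (window 1): ALLOW
  req#5 t=14ms (window 1): ALLOW
  req#6 t=18ms (window 1): ALLOW
  req#7 t=22ms (window 2): ALLOW
  req#8 t=25ms (window 2): ALLOW
  req#9 t=29ms (window 2): ALLOW
  req#10 t=32ms (window 2): ALLOW
  req#11 t=36ms (window 3): ALLOW
  req#12 t=39ms (window 3): ALLOW
  req#13 t=43ms (window 3): ALLOW

Allowed counts by window: 3 3 4 3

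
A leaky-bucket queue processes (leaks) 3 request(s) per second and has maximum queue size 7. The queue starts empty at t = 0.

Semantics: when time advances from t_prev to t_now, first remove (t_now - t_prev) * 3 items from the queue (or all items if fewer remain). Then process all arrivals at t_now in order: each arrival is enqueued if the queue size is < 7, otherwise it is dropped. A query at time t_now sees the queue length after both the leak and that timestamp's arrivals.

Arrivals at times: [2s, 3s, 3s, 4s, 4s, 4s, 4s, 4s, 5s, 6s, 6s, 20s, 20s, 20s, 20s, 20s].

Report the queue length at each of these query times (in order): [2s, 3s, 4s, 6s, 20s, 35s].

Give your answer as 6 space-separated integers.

Queue lengths at query times:
  query t=2s: backlog = 1
  query t=3s: backlog = 2
  query t=4s: backlog = 5
  query t=6s: backlog = 2
  query t=20s: backlog = 5
  query t=35s: backlog = 0

Answer: 1 2 5 2 5 0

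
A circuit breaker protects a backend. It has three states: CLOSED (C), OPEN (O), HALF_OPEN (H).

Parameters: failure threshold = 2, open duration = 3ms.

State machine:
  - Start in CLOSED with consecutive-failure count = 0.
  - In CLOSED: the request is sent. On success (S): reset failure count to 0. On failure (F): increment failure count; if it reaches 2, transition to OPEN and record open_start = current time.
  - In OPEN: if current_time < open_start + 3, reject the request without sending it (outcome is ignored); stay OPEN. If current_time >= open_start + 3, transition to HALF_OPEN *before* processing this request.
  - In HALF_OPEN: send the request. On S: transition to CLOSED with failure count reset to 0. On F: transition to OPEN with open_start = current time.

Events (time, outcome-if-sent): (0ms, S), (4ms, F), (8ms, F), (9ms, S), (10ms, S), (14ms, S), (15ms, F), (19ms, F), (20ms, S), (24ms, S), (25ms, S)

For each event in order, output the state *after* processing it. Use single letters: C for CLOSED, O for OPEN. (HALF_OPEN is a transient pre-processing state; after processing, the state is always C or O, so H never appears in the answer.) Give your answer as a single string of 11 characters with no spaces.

State after each event:
  event#1 t=0ms outcome=S: state=CLOSED
  event#2 t=4ms outcome=F: state=CLOSED
  event#3 t=8ms outcome=F: state=OPEN
  event#4 t=9ms outcome=S: state=OPEN
  event#5 t=10ms outcome=S: state=OPEN
  event#6 t=14ms outcome=S: state=CLOSED
  event#7 t=15ms outcome=F: state=CLOSED
  event#8 t=19ms outcome=F: state=OPEN
  event#9 t=20ms outcome=S: state=OPEN
  event#10 t=24ms outcome=S: state=CLOSED
  event#11 t=25ms outcome=S: state=CLOSED

Answer: CCOOOCCOOCC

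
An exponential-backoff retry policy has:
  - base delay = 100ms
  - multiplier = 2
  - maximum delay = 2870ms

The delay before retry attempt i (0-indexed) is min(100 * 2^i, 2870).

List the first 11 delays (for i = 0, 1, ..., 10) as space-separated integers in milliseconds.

Computing each delay:
  i=0: min(100*2^0, 2870) = 100
  i=1: min(100*2^1, 2870) = 200
  i=2: min(100*2^2, 2870) = 400
  i=3: min(100*2^3, 2870) = 800
  i=4: min(100*2^4, 2870) = 1600
  i=5: min(100*2^5, 2870) = 2870
  i=6: min(100*2^6, 2870) = 2870
  i=7: min(100*2^7, 2870) = 2870
  i=8: min(100*2^8, 2870) = 2870
  i=9: min(100*2^9, 2870) = 2870
  i=10: min(100*2^10, 2870) = 2870

Answer: 100 200 400 800 1600 2870 2870 2870 2870 2870 2870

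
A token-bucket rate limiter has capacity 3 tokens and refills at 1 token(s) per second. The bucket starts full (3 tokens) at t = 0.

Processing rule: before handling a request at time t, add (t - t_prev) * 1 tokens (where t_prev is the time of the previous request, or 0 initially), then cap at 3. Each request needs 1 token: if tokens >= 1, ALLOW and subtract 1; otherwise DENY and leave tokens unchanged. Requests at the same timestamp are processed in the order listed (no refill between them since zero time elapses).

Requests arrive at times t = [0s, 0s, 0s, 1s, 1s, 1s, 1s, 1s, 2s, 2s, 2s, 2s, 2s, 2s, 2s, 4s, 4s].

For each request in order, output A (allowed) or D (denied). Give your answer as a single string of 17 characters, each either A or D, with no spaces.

Simulating step by step:
  req#1 t=0s: ALLOW
  req#2 t=0s: ALLOW
  req#3 t=0s: ALLOW
  req#4 t=1s: ALLOW
  req#5 t=1s: DENY
  req#6 t=1s: DENY
  req#7 t=1s: DENY
  req#8 t=1s: DENY
  req#9 t=2s: ALLOW
  req#10 t=2s: DENY
  req#11 t=2s: DENY
  req#12 t=2s: DENY
  req#13 t=2s: DENY
  req#14 t=2s: DENY
  req#15 t=2s: DENY
  req#16 t=4s: ALLOW
  req#17 t=4s: ALLOW

Answer: AAAADDDDADDDDDDAA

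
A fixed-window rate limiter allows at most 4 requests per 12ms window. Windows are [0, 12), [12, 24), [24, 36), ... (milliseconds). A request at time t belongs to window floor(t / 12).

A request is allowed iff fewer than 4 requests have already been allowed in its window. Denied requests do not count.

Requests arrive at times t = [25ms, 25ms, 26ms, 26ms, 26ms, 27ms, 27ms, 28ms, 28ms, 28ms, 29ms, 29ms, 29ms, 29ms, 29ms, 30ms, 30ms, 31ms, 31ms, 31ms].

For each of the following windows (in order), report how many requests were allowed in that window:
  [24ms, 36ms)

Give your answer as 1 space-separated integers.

Processing requests:
  req#1 t=25ms (window 2): ALLOW
  req#2 t=25ms (window 2): ALLOW
  req#3 t=26ms (window 2): ALLOW
  req#4 t=26ms (window 2): ALLOW
  req#5 t=26ms (window 2): DENY
  req#6 t=27ms (window 2): DENY
  req#7 t=27ms (window 2): DENY
  req#8 t=28ms (window 2): DENY
  req#9 t=28ms (window 2): DENY
  req#10 t=28ms (window 2): DENY
  req#11 t=29ms (window 2): DENY
  req#12 t=29ms (window 2): DENY
  req#13 t=29ms (window 2): DENY
  req#14 t=29ms (window 2): DENY
  req#15 t=29ms (window 2): DENY
  req#16 t=30ms (window 2): DENY
  req#17 t=30ms (window 2): DENY
  req#18 t=31ms (window 2): DENY
  req#19 t=31ms (window 2): DENY
  req#20 t=31ms (window 2): DENY

Allowed counts by window: 4

Answer: 4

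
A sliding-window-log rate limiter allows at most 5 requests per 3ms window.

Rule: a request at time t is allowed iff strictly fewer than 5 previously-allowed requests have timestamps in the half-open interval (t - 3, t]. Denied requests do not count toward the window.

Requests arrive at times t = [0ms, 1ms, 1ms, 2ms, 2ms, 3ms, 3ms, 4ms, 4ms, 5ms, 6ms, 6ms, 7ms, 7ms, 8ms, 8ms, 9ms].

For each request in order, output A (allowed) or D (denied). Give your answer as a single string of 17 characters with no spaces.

Answer: AAAAAADAAAAAAAADA

Derivation:
Tracking allowed requests in the window:
  req#1 t=0ms: ALLOW
  req#2 t=1ms: ALLOW
  req#3 t=1ms: ALLOW
  req#4 t=2ms: ALLOW
  req#5 t=2ms: ALLOW
  req#6 t=3ms: ALLOW
  req#7 t=3ms: DENY
  req#8 t=4ms: ALLOW
  req#9 t=4ms: ALLOW
  req#10 t=5ms: ALLOW
  req#11 t=6ms: ALLOW
  req#12 t=6ms: ALLOW
  req#13 t=7ms: ALLOW
  req#14 t=7ms: ALLOW
  req#15 t=8ms: ALLOW
  req#16 t=8ms: DENY
  req#17 t=9ms: ALLOW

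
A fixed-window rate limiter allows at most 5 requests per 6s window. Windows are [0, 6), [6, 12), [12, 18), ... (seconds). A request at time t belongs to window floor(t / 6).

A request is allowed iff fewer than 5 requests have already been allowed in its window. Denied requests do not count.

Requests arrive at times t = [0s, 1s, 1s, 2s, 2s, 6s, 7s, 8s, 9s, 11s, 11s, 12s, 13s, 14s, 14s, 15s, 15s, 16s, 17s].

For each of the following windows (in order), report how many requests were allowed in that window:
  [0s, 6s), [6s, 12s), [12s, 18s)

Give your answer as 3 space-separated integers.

Answer: 5 5 5

Derivation:
Processing requests:
  req#1 t=0s (window 0): ALLOW
  req#2 t=1s (window 0): ALLOW
  req#3 t=1s (window 0): ALLOW
  req#4 t=2s (window 0): ALLOW
  req#5 t=2s (window 0): ALLOW
  req#6 t=6s (window 1): ALLOW
  req#7 t=7s (window 1): ALLOW
  req#8 t=8s (window 1): ALLOW
  req#9 t=9s (window 1): ALLOW
  req#10 t=11s (window 1): ALLOW
  req#11 t=11s (window 1): DENY
  req#12 t=12s (window 2): ALLOW
  req#13 t=13s (window 2): ALLOW
  req#14 t=14s (window 2): ALLOW
  req#15 t=14s (window 2): ALLOW
  req#16 t=15s (window 2): ALLOW
  req#17 t=15s (window 2): DENY
  req#18 t=16s (window 2): DENY
  req#19 t=17s (window 2): DENY

Allowed counts by window: 5 5 5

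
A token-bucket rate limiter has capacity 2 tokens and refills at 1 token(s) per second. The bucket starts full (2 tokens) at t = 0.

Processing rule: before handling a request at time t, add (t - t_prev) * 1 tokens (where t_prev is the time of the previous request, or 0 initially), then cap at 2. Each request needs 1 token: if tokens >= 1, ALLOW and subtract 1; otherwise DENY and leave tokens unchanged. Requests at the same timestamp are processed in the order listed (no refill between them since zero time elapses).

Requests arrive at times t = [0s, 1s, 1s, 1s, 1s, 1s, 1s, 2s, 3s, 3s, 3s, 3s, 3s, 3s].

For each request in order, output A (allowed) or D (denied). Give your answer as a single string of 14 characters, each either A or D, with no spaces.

Answer: AAADDDDAADDDDD

Derivation:
Simulating step by step:
  req#1 t=0s: ALLOW
  req#2 t=1s: ALLOW
  req#3 t=1s: ALLOW
  req#4 t=1s: DENY
  req#5 t=1s: DENY
  req#6 t=1s: DENY
  req#7 t=1s: DENY
  req#8 t=2s: ALLOW
  req#9 t=3s: ALLOW
  req#10 t=3s: DENY
  req#11 t=3s: DENY
  req#12 t=3s: DENY
  req#13 t=3s: DENY
  req#14 t=3s: DENY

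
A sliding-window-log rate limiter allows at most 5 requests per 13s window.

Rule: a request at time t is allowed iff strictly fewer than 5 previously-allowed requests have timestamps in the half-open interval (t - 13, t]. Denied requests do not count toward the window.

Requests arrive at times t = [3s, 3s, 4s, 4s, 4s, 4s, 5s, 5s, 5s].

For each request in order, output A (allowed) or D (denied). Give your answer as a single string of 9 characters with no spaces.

Answer: AAAAADDDD

Derivation:
Tracking allowed requests in the window:
  req#1 t=3s: ALLOW
  req#2 t=3s: ALLOW
  req#3 t=4s: ALLOW
  req#4 t=4s: ALLOW
  req#5 t=4s: ALLOW
  req#6 t=4s: DENY
  req#7 t=5s: DENY
  req#8 t=5s: DENY
  req#9 t=5s: DENY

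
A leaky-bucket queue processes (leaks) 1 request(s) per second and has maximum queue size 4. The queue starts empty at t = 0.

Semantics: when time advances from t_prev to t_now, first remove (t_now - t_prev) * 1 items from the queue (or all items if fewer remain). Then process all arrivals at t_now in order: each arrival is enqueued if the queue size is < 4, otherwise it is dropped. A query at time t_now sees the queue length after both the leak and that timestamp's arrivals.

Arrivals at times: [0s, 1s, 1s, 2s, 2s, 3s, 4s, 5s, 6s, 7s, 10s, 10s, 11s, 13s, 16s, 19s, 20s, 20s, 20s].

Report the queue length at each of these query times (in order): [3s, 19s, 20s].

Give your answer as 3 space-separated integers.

Answer: 3 1 3

Derivation:
Queue lengths at query times:
  query t=3s: backlog = 3
  query t=19s: backlog = 1
  query t=20s: backlog = 3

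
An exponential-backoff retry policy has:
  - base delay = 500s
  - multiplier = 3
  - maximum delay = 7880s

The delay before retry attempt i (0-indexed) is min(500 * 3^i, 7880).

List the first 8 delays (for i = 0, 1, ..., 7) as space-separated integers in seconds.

Computing each delay:
  i=0: min(500*3^0, 7880) = 500
  i=1: min(500*3^1, 7880) = 1500
  i=2: min(500*3^2, 7880) = 4500
  i=3: min(500*3^3, 7880) = 7880
  i=4: min(500*3^4, 7880) = 7880
  i=5: min(500*3^5, 7880) = 7880
  i=6: min(500*3^6, 7880) = 7880
  i=7: min(500*3^7, 7880) = 7880

Answer: 500 1500 4500 7880 7880 7880 7880 7880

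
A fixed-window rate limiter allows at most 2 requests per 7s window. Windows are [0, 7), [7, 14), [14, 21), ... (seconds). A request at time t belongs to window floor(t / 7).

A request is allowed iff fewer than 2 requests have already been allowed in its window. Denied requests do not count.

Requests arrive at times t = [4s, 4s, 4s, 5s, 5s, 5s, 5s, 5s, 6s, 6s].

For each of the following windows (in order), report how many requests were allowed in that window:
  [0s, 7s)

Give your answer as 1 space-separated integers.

Answer: 2

Derivation:
Processing requests:
  req#1 t=4s (window 0): ALLOW
  req#2 t=4s (window 0): ALLOW
  req#3 t=4s (window 0): DENY
  req#4 t=5s (window 0): DENY
  req#5 t=5s (window 0): DENY
  req#6 t=5s (window 0): DENY
  req#7 t=5s (window 0): DENY
  req#8 t=5s (window 0): DENY
  req#9 t=6s (window 0): DENY
  req#10 t=6s (window 0): DENY

Allowed counts by window: 2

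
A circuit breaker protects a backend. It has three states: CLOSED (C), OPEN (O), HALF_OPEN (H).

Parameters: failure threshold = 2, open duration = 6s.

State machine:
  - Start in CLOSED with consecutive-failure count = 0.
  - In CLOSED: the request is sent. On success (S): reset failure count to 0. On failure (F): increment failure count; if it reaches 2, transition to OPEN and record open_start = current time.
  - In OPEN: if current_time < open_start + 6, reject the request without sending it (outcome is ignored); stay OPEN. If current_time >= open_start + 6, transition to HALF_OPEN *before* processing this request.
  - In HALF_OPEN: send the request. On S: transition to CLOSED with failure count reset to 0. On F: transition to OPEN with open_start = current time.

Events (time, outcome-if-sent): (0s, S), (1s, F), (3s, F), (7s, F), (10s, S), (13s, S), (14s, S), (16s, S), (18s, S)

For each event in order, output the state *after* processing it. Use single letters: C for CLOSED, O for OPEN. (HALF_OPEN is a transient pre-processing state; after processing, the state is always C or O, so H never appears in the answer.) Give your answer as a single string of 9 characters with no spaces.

State after each event:
  event#1 t=0s outcome=S: state=CLOSED
  event#2 t=1s outcome=F: state=CLOSED
  event#3 t=3s outcome=F: state=OPEN
  event#4 t=7s outcome=F: state=OPEN
  event#5 t=10s outcome=S: state=CLOSED
  event#6 t=13s outcome=S: state=CLOSED
  event#7 t=14s outcome=S: state=CLOSED
  event#8 t=16s outcome=S: state=CLOSED
  event#9 t=18s outcome=S: state=CLOSED

Answer: CCOOCCCCC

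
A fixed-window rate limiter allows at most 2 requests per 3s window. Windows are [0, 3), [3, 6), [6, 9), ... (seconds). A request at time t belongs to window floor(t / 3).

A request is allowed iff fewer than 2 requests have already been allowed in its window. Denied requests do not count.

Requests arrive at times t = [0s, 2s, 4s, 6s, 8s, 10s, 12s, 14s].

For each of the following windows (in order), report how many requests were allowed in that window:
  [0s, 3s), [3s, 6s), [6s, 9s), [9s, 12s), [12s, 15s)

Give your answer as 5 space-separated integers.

Answer: 2 1 2 1 2

Derivation:
Processing requests:
  req#1 t=0s (window 0): ALLOW
  req#2 t=2s (window 0): ALLOW
  req#3 t=4s (window 1): ALLOW
  req#4 t=6s (window 2): ALLOW
  req#5 t=8s (window 2): ALLOW
  req#6 t=10s (window 3): ALLOW
  req#7 t=12s (window 4): ALLOW
  req#8 t=14s (window 4): ALLOW

Allowed counts by window: 2 1 2 1 2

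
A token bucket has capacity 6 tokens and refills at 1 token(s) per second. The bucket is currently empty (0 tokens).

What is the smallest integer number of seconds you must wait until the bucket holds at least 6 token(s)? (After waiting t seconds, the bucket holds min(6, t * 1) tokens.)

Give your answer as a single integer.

Answer: 6

Derivation:
Need t * 1 >= 6, so t >= 6/1.
Smallest integer t = ceil(6/1) = 6.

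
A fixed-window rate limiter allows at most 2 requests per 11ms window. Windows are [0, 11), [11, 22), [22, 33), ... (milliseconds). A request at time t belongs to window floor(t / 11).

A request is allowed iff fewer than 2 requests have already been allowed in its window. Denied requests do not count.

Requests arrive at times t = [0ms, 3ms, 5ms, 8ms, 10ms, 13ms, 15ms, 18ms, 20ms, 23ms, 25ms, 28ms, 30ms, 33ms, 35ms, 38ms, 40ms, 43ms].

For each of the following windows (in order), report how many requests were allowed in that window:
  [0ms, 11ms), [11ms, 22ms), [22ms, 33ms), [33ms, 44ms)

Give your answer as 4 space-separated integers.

Answer: 2 2 2 2

Derivation:
Processing requests:
  req#1 t=0ms (window 0): ALLOW
  req#2 t=3ms (window 0): ALLOW
  req#3 t=5ms (window 0): DENY
  req#4 t=8ms (window 0): DENY
  req#5 t=10ms (window 0): DENY
  req#6 t=13ms (window 1): ALLOW
  req#7 t=15ms (window 1): ALLOW
  req#8 t=18ms (window 1): DENY
  req#9 t=20ms (window 1): DENY
  req#10 t=23ms (window 2): ALLOW
  req#11 t=25ms (window 2): ALLOW
  req#12 t=28ms (window 2): DENY
  req#13 t=30ms (window 2): DENY
  req#14 t=33ms (window 3): ALLOW
  req#15 t=35ms (window 3): ALLOW
  req#16 t=38ms (window 3): DENY
  req#17 t=40ms (window 3): DENY
  req#18 t=43ms (window 3): DENY

Allowed counts by window: 2 2 2 2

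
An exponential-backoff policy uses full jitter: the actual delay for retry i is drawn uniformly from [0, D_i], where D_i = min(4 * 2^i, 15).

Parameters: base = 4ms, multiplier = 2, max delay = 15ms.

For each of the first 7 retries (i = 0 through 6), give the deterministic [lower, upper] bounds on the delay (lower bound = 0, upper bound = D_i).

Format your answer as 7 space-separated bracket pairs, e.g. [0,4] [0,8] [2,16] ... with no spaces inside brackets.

Answer: [0,4] [0,8] [0,15] [0,15] [0,15] [0,15] [0,15]

Derivation:
Computing bounds per retry:
  i=0: D_i=min(4*2^0,15)=4, bounds=[0,4]
  i=1: D_i=min(4*2^1,15)=8, bounds=[0,8]
  i=2: D_i=min(4*2^2,15)=15, bounds=[0,15]
  i=3: D_i=min(4*2^3,15)=15, bounds=[0,15]
  i=4: D_i=min(4*2^4,15)=15, bounds=[0,15]
  i=5: D_i=min(4*2^5,15)=15, bounds=[0,15]
  i=6: D_i=min(4*2^6,15)=15, bounds=[0,15]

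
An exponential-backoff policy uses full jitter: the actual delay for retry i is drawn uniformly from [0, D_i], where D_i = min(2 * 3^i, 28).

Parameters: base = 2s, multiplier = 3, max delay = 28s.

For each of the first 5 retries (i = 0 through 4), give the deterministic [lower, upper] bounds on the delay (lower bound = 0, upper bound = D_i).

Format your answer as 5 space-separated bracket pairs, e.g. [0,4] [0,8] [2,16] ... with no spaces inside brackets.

Answer: [0,2] [0,6] [0,18] [0,28] [0,28]

Derivation:
Computing bounds per retry:
  i=0: D_i=min(2*3^0,28)=2, bounds=[0,2]
  i=1: D_i=min(2*3^1,28)=6, bounds=[0,6]
  i=2: D_i=min(2*3^2,28)=18, bounds=[0,18]
  i=3: D_i=min(2*3^3,28)=28, bounds=[0,28]
  i=4: D_i=min(2*3^4,28)=28, bounds=[0,28]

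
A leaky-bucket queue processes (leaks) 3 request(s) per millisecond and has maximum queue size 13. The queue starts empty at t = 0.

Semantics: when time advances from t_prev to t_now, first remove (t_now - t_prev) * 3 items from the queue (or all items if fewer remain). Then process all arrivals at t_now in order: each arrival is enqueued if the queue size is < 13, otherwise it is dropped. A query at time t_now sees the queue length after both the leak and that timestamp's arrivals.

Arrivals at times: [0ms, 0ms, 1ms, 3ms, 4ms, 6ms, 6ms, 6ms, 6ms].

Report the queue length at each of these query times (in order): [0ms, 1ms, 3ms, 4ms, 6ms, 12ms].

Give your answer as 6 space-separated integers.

Answer: 2 1 1 1 4 0

Derivation:
Queue lengths at query times:
  query t=0ms: backlog = 2
  query t=1ms: backlog = 1
  query t=3ms: backlog = 1
  query t=4ms: backlog = 1
  query t=6ms: backlog = 4
  query t=12ms: backlog = 0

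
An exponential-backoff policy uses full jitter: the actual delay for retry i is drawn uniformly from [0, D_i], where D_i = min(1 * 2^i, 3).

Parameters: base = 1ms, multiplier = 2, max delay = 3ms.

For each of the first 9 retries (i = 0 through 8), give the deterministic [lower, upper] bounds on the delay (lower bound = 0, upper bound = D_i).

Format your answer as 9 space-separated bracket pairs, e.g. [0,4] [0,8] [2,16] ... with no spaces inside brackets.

Answer: [0,1] [0,2] [0,3] [0,3] [0,3] [0,3] [0,3] [0,3] [0,3]

Derivation:
Computing bounds per retry:
  i=0: D_i=min(1*2^0,3)=1, bounds=[0,1]
  i=1: D_i=min(1*2^1,3)=2, bounds=[0,2]
  i=2: D_i=min(1*2^2,3)=3, bounds=[0,3]
  i=3: D_i=min(1*2^3,3)=3, bounds=[0,3]
  i=4: D_i=min(1*2^4,3)=3, bounds=[0,3]
  i=5: D_i=min(1*2^5,3)=3, bounds=[0,3]
  i=6: D_i=min(1*2^6,3)=3, bounds=[0,3]
  i=7: D_i=min(1*2^7,3)=3, bounds=[0,3]
  i=8: D_i=min(1*2^8,3)=3, bounds=[0,3]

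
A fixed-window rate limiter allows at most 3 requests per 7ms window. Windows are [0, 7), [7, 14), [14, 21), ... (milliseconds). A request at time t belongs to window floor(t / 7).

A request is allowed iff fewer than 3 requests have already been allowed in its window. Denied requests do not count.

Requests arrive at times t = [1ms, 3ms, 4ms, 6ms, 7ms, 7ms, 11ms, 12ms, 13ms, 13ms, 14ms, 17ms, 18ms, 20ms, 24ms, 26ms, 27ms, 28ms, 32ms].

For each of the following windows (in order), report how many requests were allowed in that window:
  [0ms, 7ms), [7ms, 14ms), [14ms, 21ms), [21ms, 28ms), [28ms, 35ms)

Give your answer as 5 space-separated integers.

Processing requests:
  req#1 t=1ms (window 0): ALLOW
  req#2 t=3ms (window 0): ALLOW
  req#3 t=4ms (window 0): ALLOW
  req#4 t=6ms (window 0): DENY
  req#5 t=7ms (window 1): ALLOW
  req#6 t=7ms (window 1): ALLOW
  req#7 t=11ms (window 1): ALLOW
  req#8 t=12ms (window 1): DENY
  req#9 t=13ms (window 1): DENY
  req#10 t=13ms (window 1): DENY
  req#11 t=14ms (window 2): ALLOW
  req#12 t=17ms (window 2): ALLOW
  req#13 t=18ms (window 2): ALLOW
  req#14 t=20ms (window 2): DENY
  req#15 t=24ms (window 3): ALLOW
  req#16 t=26ms (window 3): ALLOW
  req#17 t=27ms (window 3): ALLOW
  req#18 t=28ms (window 4): ALLOW
  req#19 t=32ms (window 4): ALLOW

Allowed counts by window: 3 3 3 3 2

Answer: 3 3 3 3 2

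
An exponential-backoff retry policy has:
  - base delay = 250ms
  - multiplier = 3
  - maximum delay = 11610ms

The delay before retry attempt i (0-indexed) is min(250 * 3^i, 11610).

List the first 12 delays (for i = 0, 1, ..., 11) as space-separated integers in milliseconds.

Computing each delay:
  i=0: min(250*3^0, 11610) = 250
  i=1: min(250*3^1, 11610) = 750
  i=2: min(250*3^2, 11610) = 2250
  i=3: min(250*3^3, 11610) = 6750
  i=4: min(250*3^4, 11610) = 11610
  i=5: min(250*3^5, 11610) = 11610
  i=6: min(250*3^6, 11610) = 11610
  i=7: min(250*3^7, 11610) = 11610
  i=8: min(250*3^8, 11610) = 11610
  i=9: min(250*3^9, 11610) = 11610
  i=10: min(250*3^10, 11610) = 11610
  i=11: min(250*3^11, 11610) = 11610

Answer: 250 750 2250 6750 11610 11610 11610 11610 11610 11610 11610 11610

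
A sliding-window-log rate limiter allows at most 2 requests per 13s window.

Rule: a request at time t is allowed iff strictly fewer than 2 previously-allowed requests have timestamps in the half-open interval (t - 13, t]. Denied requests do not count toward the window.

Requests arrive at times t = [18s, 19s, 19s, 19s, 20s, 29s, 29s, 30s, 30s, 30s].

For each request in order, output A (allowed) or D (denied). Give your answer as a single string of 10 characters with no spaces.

Answer: AADDDDDDDD

Derivation:
Tracking allowed requests in the window:
  req#1 t=18s: ALLOW
  req#2 t=19s: ALLOW
  req#3 t=19s: DENY
  req#4 t=19s: DENY
  req#5 t=20s: DENY
  req#6 t=29s: DENY
  req#7 t=29s: DENY
  req#8 t=30s: DENY
  req#9 t=30s: DENY
  req#10 t=30s: DENY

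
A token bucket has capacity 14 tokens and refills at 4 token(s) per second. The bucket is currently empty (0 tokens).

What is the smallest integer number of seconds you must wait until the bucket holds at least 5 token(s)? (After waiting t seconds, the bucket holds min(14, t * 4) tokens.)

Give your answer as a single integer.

Need t * 4 >= 5, so t >= 5/4.
Smallest integer t = ceil(5/4) = 2.

Answer: 2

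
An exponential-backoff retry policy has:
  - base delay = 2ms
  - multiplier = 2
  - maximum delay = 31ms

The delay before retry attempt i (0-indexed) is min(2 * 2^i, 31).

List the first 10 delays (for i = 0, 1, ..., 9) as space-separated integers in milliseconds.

Computing each delay:
  i=0: min(2*2^0, 31) = 2
  i=1: min(2*2^1, 31) = 4
  i=2: min(2*2^2, 31) = 8
  i=3: min(2*2^3, 31) = 16
  i=4: min(2*2^4, 31) = 31
  i=5: min(2*2^5, 31) = 31
  i=6: min(2*2^6, 31) = 31
  i=7: min(2*2^7, 31) = 31
  i=8: min(2*2^8, 31) = 31
  i=9: min(2*2^9, 31) = 31

Answer: 2 4 8 16 31 31 31 31 31 31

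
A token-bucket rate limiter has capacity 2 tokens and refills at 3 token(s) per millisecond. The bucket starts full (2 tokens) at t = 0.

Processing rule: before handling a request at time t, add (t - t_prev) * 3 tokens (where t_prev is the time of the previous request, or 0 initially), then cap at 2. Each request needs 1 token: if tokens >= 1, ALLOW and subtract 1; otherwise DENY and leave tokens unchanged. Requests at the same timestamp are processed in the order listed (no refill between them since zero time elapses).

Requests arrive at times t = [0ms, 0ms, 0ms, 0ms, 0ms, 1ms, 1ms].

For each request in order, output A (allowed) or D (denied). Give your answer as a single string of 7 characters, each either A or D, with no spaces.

Simulating step by step:
  req#1 t=0ms: ALLOW
  req#2 t=0ms: ALLOW
  req#3 t=0ms: DENY
  req#4 t=0ms: DENY
  req#5 t=0ms: DENY
  req#6 t=1ms: ALLOW
  req#7 t=1ms: ALLOW

Answer: AADDDAA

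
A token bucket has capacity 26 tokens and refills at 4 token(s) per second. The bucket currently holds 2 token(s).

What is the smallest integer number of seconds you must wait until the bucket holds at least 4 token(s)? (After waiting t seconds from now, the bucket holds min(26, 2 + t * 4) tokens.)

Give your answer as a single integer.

Answer: 1

Derivation:
Need 2 + t * 4 >= 4, so t >= 2/4.
Smallest integer t = ceil(2/4) = 1.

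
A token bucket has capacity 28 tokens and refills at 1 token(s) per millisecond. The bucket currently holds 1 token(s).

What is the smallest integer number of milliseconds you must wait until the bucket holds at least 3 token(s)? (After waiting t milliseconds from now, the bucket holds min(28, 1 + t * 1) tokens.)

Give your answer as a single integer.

Need 1 + t * 1 >= 3, so t >= 2/1.
Smallest integer t = ceil(2/1) = 2.

Answer: 2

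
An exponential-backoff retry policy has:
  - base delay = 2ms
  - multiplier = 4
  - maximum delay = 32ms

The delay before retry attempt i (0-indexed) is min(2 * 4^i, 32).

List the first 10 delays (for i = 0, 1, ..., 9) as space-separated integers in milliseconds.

Computing each delay:
  i=0: min(2*4^0, 32) = 2
  i=1: min(2*4^1, 32) = 8
  i=2: min(2*4^2, 32) = 32
  i=3: min(2*4^3, 32) = 32
  i=4: min(2*4^4, 32) = 32
  i=5: min(2*4^5, 32) = 32
  i=6: min(2*4^6, 32) = 32
  i=7: min(2*4^7, 32) = 32
  i=8: min(2*4^8, 32) = 32
  i=9: min(2*4^9, 32) = 32

Answer: 2 8 32 32 32 32 32 32 32 32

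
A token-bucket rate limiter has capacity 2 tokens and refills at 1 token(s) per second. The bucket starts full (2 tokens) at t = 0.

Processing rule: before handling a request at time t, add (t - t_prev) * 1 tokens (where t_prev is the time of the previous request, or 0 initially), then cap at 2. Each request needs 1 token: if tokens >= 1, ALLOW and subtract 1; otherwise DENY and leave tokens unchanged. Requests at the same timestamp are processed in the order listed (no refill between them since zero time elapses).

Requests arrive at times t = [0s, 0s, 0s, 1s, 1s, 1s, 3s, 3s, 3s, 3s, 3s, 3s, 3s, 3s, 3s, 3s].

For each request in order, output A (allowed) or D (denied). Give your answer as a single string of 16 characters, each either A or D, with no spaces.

Simulating step by step:
  req#1 t=0s: ALLOW
  req#2 t=0s: ALLOW
  req#3 t=0s: DENY
  req#4 t=1s: ALLOW
  req#5 t=1s: DENY
  req#6 t=1s: DENY
  req#7 t=3s: ALLOW
  req#8 t=3s: ALLOW
  req#9 t=3s: DENY
  req#10 t=3s: DENY
  req#11 t=3s: DENY
  req#12 t=3s: DENY
  req#13 t=3s: DENY
  req#14 t=3s: DENY
  req#15 t=3s: DENY
  req#16 t=3s: DENY

Answer: AADADDAADDDDDDDD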